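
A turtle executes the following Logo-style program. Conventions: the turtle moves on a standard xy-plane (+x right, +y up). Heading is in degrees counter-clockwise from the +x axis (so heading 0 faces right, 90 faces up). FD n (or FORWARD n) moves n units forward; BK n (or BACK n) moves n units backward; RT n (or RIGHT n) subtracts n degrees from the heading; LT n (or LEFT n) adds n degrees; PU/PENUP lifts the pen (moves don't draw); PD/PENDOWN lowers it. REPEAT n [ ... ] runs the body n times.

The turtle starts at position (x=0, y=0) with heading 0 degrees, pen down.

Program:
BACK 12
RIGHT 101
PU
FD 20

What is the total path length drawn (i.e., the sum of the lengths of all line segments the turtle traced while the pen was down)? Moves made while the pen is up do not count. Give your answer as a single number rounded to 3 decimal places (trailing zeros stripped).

Executing turtle program step by step:
Start: pos=(0,0), heading=0, pen down
BK 12: (0,0) -> (-12,0) [heading=0, draw]
RT 101: heading 0 -> 259
PU: pen up
FD 20: (-12,0) -> (-15.816,-19.633) [heading=259, move]
Final: pos=(-15.816,-19.633), heading=259, 1 segment(s) drawn

Segment lengths:
  seg 1: (0,0) -> (-12,0), length = 12
Total = 12

Answer: 12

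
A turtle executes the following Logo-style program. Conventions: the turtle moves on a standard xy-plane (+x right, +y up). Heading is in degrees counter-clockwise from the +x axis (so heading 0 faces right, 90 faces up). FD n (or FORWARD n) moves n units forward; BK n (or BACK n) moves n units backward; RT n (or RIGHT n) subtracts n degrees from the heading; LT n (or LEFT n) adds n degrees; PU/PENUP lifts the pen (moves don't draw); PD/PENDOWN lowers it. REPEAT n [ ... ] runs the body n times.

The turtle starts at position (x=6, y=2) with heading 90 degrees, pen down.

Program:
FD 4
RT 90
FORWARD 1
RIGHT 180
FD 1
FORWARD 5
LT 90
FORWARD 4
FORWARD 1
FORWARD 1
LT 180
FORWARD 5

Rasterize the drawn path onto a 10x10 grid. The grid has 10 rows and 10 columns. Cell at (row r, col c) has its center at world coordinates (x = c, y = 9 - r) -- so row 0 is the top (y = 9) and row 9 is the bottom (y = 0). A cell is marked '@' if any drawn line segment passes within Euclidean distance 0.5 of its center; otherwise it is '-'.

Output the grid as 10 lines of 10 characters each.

Segment 0: (6,2) -> (6,6)
Segment 1: (6,6) -> (7,6)
Segment 2: (7,6) -> (6,6)
Segment 3: (6,6) -> (1,6)
Segment 4: (1,6) -> (1,2)
Segment 5: (1,2) -> (1,1)
Segment 6: (1,1) -> (1,-0)
Segment 7: (1,-0) -> (1,5)

Answer: ----------
----------
----------
-@@@@@@@--
-@----@---
-@----@---
-@----@---
-@----@---
-@--------
-@--------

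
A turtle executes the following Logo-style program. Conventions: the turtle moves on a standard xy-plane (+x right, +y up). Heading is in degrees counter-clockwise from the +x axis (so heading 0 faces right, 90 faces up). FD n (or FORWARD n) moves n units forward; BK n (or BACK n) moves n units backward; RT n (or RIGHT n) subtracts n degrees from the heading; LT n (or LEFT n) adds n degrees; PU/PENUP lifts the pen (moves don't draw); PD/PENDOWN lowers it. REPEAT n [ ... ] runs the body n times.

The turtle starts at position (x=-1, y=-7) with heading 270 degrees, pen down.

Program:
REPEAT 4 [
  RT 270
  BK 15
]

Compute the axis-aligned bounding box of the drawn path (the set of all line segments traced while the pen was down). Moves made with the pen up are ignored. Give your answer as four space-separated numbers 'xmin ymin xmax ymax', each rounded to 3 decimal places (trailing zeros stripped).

Executing turtle program step by step:
Start: pos=(-1,-7), heading=270, pen down
REPEAT 4 [
  -- iteration 1/4 --
  RT 270: heading 270 -> 0
  BK 15: (-1,-7) -> (-16,-7) [heading=0, draw]
  -- iteration 2/4 --
  RT 270: heading 0 -> 90
  BK 15: (-16,-7) -> (-16,-22) [heading=90, draw]
  -- iteration 3/4 --
  RT 270: heading 90 -> 180
  BK 15: (-16,-22) -> (-1,-22) [heading=180, draw]
  -- iteration 4/4 --
  RT 270: heading 180 -> 270
  BK 15: (-1,-22) -> (-1,-7) [heading=270, draw]
]
Final: pos=(-1,-7), heading=270, 4 segment(s) drawn

Segment endpoints: x in {-16, -16, -1, -1, -1}, y in {-22, -22, -7, -7}
xmin=-16, ymin=-22, xmax=-1, ymax=-7

Answer: -16 -22 -1 -7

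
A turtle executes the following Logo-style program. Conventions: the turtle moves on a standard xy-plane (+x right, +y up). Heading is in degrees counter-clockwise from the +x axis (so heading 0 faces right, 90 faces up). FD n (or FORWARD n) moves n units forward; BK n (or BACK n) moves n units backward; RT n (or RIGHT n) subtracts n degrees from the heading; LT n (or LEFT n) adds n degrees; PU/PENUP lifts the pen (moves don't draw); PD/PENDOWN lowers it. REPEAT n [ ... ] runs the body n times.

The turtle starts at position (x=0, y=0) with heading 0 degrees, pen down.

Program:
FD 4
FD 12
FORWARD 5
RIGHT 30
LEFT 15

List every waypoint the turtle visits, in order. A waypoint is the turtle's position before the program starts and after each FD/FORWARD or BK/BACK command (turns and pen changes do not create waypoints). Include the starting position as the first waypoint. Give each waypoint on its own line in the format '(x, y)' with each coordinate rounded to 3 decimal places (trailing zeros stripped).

Executing turtle program step by step:
Start: pos=(0,0), heading=0, pen down
FD 4: (0,0) -> (4,0) [heading=0, draw]
FD 12: (4,0) -> (16,0) [heading=0, draw]
FD 5: (16,0) -> (21,0) [heading=0, draw]
RT 30: heading 0 -> 330
LT 15: heading 330 -> 345
Final: pos=(21,0), heading=345, 3 segment(s) drawn
Waypoints (4 total):
(0, 0)
(4, 0)
(16, 0)
(21, 0)

Answer: (0, 0)
(4, 0)
(16, 0)
(21, 0)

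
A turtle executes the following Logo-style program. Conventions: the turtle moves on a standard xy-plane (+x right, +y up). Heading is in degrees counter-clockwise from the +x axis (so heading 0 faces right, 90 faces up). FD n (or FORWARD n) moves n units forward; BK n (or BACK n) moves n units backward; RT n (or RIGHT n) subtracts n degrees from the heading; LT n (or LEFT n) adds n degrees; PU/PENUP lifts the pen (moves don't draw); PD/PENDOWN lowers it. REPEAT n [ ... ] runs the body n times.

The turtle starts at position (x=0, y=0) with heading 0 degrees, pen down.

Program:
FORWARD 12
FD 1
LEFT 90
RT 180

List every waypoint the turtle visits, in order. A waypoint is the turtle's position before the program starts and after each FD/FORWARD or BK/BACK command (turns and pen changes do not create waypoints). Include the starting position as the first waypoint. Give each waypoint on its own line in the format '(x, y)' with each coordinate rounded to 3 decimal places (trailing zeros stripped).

Executing turtle program step by step:
Start: pos=(0,0), heading=0, pen down
FD 12: (0,0) -> (12,0) [heading=0, draw]
FD 1: (12,0) -> (13,0) [heading=0, draw]
LT 90: heading 0 -> 90
RT 180: heading 90 -> 270
Final: pos=(13,0), heading=270, 2 segment(s) drawn
Waypoints (3 total):
(0, 0)
(12, 0)
(13, 0)

Answer: (0, 0)
(12, 0)
(13, 0)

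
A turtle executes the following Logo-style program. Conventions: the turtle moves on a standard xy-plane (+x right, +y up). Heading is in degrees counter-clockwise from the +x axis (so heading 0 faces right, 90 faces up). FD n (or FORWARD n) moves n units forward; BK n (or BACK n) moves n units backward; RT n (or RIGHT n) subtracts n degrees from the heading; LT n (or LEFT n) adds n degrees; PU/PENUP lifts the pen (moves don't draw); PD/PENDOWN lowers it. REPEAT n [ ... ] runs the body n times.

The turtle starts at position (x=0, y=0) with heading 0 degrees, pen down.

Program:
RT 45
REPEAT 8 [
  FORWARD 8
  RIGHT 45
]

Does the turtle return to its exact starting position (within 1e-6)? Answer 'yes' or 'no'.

Executing turtle program step by step:
Start: pos=(0,0), heading=0, pen down
RT 45: heading 0 -> 315
REPEAT 8 [
  -- iteration 1/8 --
  FD 8: (0,0) -> (5.657,-5.657) [heading=315, draw]
  RT 45: heading 315 -> 270
  -- iteration 2/8 --
  FD 8: (5.657,-5.657) -> (5.657,-13.657) [heading=270, draw]
  RT 45: heading 270 -> 225
  -- iteration 3/8 --
  FD 8: (5.657,-13.657) -> (0,-19.314) [heading=225, draw]
  RT 45: heading 225 -> 180
  -- iteration 4/8 --
  FD 8: (0,-19.314) -> (-8,-19.314) [heading=180, draw]
  RT 45: heading 180 -> 135
  -- iteration 5/8 --
  FD 8: (-8,-19.314) -> (-13.657,-13.657) [heading=135, draw]
  RT 45: heading 135 -> 90
  -- iteration 6/8 --
  FD 8: (-13.657,-13.657) -> (-13.657,-5.657) [heading=90, draw]
  RT 45: heading 90 -> 45
  -- iteration 7/8 --
  FD 8: (-13.657,-5.657) -> (-8,0) [heading=45, draw]
  RT 45: heading 45 -> 0
  -- iteration 8/8 --
  FD 8: (-8,0) -> (0,0) [heading=0, draw]
  RT 45: heading 0 -> 315
]
Final: pos=(0,0), heading=315, 8 segment(s) drawn

Start position: (0, 0)
Final position: (0, 0)
Distance = 0; < 1e-6 -> CLOSED

Answer: yes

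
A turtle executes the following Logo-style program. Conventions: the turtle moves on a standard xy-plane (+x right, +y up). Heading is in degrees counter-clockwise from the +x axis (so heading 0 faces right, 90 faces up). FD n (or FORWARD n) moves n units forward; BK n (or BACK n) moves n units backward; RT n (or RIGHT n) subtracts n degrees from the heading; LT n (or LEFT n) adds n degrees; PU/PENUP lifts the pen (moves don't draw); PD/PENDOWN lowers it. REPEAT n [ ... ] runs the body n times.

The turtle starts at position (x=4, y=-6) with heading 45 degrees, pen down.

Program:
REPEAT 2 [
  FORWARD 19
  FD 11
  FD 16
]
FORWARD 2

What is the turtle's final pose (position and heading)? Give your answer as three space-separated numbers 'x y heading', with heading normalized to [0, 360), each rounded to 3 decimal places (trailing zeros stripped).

Answer: 70.468 60.468 45

Derivation:
Executing turtle program step by step:
Start: pos=(4,-6), heading=45, pen down
REPEAT 2 [
  -- iteration 1/2 --
  FD 19: (4,-6) -> (17.435,7.435) [heading=45, draw]
  FD 11: (17.435,7.435) -> (25.213,15.213) [heading=45, draw]
  FD 16: (25.213,15.213) -> (36.527,26.527) [heading=45, draw]
  -- iteration 2/2 --
  FD 19: (36.527,26.527) -> (49.962,39.962) [heading=45, draw]
  FD 11: (49.962,39.962) -> (57.74,47.74) [heading=45, draw]
  FD 16: (57.74,47.74) -> (69.054,59.054) [heading=45, draw]
]
FD 2: (69.054,59.054) -> (70.468,60.468) [heading=45, draw]
Final: pos=(70.468,60.468), heading=45, 7 segment(s) drawn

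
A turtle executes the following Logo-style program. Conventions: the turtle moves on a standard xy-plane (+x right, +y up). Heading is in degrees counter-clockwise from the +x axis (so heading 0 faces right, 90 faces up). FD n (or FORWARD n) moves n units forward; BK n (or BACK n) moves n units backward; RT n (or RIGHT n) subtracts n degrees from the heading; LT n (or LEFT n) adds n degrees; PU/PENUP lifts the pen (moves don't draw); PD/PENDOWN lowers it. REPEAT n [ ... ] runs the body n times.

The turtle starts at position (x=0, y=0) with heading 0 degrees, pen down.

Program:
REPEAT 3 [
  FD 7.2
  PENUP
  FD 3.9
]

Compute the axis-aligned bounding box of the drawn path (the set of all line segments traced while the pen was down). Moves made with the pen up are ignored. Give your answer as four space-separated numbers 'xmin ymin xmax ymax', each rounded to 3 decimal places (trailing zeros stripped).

Answer: 0 0 7.2 0

Derivation:
Executing turtle program step by step:
Start: pos=(0,0), heading=0, pen down
REPEAT 3 [
  -- iteration 1/3 --
  FD 7.2: (0,0) -> (7.2,0) [heading=0, draw]
  PU: pen up
  FD 3.9: (7.2,0) -> (11.1,0) [heading=0, move]
  -- iteration 2/3 --
  FD 7.2: (11.1,0) -> (18.3,0) [heading=0, move]
  PU: pen up
  FD 3.9: (18.3,0) -> (22.2,0) [heading=0, move]
  -- iteration 3/3 --
  FD 7.2: (22.2,0) -> (29.4,0) [heading=0, move]
  PU: pen up
  FD 3.9: (29.4,0) -> (33.3,0) [heading=0, move]
]
Final: pos=(33.3,0), heading=0, 1 segment(s) drawn

Segment endpoints: x in {0, 7.2}, y in {0}
xmin=0, ymin=0, xmax=7.2, ymax=0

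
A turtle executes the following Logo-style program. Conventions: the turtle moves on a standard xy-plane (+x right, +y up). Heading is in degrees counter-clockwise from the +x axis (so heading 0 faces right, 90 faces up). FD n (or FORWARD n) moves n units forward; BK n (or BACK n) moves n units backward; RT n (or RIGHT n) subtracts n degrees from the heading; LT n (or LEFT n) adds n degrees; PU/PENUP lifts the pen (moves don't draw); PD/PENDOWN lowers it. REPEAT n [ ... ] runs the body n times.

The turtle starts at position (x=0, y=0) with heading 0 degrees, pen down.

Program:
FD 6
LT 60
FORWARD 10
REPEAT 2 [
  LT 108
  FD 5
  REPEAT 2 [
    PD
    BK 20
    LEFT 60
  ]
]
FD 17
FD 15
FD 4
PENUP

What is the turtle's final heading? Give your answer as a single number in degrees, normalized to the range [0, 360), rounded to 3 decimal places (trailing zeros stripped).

Answer: 156

Derivation:
Executing turtle program step by step:
Start: pos=(0,0), heading=0, pen down
FD 6: (0,0) -> (6,0) [heading=0, draw]
LT 60: heading 0 -> 60
FD 10: (6,0) -> (11,8.66) [heading=60, draw]
REPEAT 2 [
  -- iteration 1/2 --
  LT 108: heading 60 -> 168
  FD 5: (11,8.66) -> (6.109,9.7) [heading=168, draw]
  REPEAT 2 [
    -- iteration 1/2 --
    PD: pen down
    BK 20: (6.109,9.7) -> (25.672,5.542) [heading=168, draw]
    LT 60: heading 168 -> 228
    -- iteration 2/2 --
    PD: pen down
    BK 20: (25.672,5.542) -> (39.055,20.404) [heading=228, draw]
    LT 60: heading 228 -> 288
  ]
  -- iteration 2/2 --
  LT 108: heading 288 -> 36
  FD 5: (39.055,20.404) -> (43.1,23.343) [heading=36, draw]
  REPEAT 2 [
    -- iteration 1/2 --
    PD: pen down
    BK 20: (43.1,23.343) -> (26.92,11.588) [heading=36, draw]
    LT 60: heading 36 -> 96
    -- iteration 2/2 --
    PD: pen down
    BK 20: (26.92,11.588) -> (29.01,-8.303) [heading=96, draw]
    LT 60: heading 96 -> 156
  ]
]
FD 17: (29.01,-8.303) -> (13.48,-1.388) [heading=156, draw]
FD 15: (13.48,-1.388) -> (-0.223,4.713) [heading=156, draw]
FD 4: (-0.223,4.713) -> (-3.877,6.34) [heading=156, draw]
PU: pen up
Final: pos=(-3.877,6.34), heading=156, 11 segment(s) drawn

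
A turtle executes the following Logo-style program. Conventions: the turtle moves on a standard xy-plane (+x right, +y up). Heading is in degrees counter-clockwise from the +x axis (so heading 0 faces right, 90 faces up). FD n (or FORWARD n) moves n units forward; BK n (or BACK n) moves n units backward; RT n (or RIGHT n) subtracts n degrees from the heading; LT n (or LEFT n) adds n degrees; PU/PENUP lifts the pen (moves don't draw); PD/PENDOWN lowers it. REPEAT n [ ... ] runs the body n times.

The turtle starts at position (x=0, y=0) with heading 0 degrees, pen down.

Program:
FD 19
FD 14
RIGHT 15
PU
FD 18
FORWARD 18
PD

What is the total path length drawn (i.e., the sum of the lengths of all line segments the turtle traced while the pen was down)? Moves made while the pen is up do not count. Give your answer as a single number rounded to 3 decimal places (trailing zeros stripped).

Executing turtle program step by step:
Start: pos=(0,0), heading=0, pen down
FD 19: (0,0) -> (19,0) [heading=0, draw]
FD 14: (19,0) -> (33,0) [heading=0, draw]
RT 15: heading 0 -> 345
PU: pen up
FD 18: (33,0) -> (50.387,-4.659) [heading=345, move]
FD 18: (50.387,-4.659) -> (67.773,-9.317) [heading=345, move]
PD: pen down
Final: pos=(67.773,-9.317), heading=345, 2 segment(s) drawn

Segment lengths:
  seg 1: (0,0) -> (19,0), length = 19
  seg 2: (19,0) -> (33,0), length = 14
Total = 33

Answer: 33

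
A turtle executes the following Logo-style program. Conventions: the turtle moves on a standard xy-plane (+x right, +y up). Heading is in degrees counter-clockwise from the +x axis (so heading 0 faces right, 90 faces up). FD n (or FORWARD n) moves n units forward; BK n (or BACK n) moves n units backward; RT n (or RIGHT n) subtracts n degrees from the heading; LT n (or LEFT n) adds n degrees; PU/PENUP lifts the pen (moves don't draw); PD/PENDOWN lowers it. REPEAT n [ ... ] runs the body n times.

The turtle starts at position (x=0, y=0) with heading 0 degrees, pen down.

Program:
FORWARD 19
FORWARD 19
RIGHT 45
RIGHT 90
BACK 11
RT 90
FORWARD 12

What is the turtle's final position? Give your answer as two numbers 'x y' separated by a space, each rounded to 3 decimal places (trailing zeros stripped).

Executing turtle program step by step:
Start: pos=(0,0), heading=0, pen down
FD 19: (0,0) -> (19,0) [heading=0, draw]
FD 19: (19,0) -> (38,0) [heading=0, draw]
RT 45: heading 0 -> 315
RT 90: heading 315 -> 225
BK 11: (38,0) -> (45.778,7.778) [heading=225, draw]
RT 90: heading 225 -> 135
FD 12: (45.778,7.778) -> (37.293,16.263) [heading=135, draw]
Final: pos=(37.293,16.263), heading=135, 4 segment(s) drawn

Answer: 37.293 16.263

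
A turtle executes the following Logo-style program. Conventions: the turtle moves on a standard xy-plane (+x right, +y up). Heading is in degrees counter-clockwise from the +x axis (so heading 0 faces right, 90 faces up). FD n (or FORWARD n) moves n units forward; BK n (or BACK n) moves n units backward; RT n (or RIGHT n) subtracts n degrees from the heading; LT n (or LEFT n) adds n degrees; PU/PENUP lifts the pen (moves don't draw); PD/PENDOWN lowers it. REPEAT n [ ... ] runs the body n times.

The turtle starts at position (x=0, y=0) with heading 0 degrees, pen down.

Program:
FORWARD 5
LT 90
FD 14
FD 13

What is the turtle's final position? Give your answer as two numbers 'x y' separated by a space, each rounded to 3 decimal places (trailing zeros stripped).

Answer: 5 27

Derivation:
Executing turtle program step by step:
Start: pos=(0,0), heading=0, pen down
FD 5: (0,0) -> (5,0) [heading=0, draw]
LT 90: heading 0 -> 90
FD 14: (5,0) -> (5,14) [heading=90, draw]
FD 13: (5,14) -> (5,27) [heading=90, draw]
Final: pos=(5,27), heading=90, 3 segment(s) drawn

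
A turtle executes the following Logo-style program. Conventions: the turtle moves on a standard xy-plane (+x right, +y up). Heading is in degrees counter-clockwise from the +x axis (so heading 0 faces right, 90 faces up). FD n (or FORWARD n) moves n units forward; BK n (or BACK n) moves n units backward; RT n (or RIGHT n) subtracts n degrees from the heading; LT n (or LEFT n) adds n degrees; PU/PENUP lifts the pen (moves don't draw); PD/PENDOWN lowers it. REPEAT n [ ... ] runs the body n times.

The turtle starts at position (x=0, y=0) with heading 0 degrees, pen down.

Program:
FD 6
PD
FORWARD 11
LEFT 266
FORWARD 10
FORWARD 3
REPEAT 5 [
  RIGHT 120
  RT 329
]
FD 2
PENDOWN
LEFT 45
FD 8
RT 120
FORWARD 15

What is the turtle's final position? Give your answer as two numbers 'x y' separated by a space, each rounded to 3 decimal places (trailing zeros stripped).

Answer: 4.402 -4.339

Derivation:
Executing turtle program step by step:
Start: pos=(0,0), heading=0, pen down
FD 6: (0,0) -> (6,0) [heading=0, draw]
PD: pen down
FD 11: (6,0) -> (17,0) [heading=0, draw]
LT 266: heading 0 -> 266
FD 10: (17,0) -> (16.302,-9.976) [heading=266, draw]
FD 3: (16.302,-9.976) -> (16.093,-12.968) [heading=266, draw]
REPEAT 5 [
  -- iteration 1/5 --
  RT 120: heading 266 -> 146
  RT 329: heading 146 -> 177
  -- iteration 2/5 --
  RT 120: heading 177 -> 57
  RT 329: heading 57 -> 88
  -- iteration 3/5 --
  RT 120: heading 88 -> 328
  RT 329: heading 328 -> 359
  -- iteration 4/5 --
  RT 120: heading 359 -> 239
  RT 329: heading 239 -> 270
  -- iteration 5/5 --
  RT 120: heading 270 -> 150
  RT 329: heading 150 -> 181
]
FD 2: (16.093,-12.968) -> (14.093,-13.003) [heading=181, draw]
PD: pen down
LT 45: heading 181 -> 226
FD 8: (14.093,-13.003) -> (8.536,-18.758) [heading=226, draw]
RT 120: heading 226 -> 106
FD 15: (8.536,-18.758) -> (4.402,-4.339) [heading=106, draw]
Final: pos=(4.402,-4.339), heading=106, 7 segment(s) drawn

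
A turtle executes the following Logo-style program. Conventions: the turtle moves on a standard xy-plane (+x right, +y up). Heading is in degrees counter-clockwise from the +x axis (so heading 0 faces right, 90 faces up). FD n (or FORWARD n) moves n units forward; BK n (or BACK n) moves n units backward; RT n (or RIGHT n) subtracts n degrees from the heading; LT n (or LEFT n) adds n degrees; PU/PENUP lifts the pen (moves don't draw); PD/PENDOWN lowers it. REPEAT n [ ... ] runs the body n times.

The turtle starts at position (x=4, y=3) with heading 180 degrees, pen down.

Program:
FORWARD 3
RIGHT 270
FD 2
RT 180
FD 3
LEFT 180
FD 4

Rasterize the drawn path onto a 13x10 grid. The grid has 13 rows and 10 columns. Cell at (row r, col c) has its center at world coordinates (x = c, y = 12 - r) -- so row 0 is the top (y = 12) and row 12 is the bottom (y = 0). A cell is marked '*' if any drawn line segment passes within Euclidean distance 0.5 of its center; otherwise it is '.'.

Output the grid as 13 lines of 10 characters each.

Segment 0: (4,3) -> (1,3)
Segment 1: (1,3) -> (1,1)
Segment 2: (1,1) -> (1,4)
Segment 3: (1,4) -> (1,0)

Answer: ..........
..........
..........
..........
..........
..........
..........
..........
.*........
.****.....
.*........
.*........
.*........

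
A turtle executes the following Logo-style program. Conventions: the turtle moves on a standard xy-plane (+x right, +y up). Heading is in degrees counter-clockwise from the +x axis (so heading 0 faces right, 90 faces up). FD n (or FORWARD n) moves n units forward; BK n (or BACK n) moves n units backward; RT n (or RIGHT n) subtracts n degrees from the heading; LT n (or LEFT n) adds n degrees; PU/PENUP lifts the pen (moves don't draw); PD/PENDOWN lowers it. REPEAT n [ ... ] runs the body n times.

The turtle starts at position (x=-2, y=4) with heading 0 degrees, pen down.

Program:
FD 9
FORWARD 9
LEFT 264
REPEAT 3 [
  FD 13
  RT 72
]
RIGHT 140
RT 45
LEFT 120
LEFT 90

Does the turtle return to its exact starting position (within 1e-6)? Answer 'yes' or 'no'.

Executing turtle program step by step:
Start: pos=(-2,4), heading=0, pen down
FD 9: (-2,4) -> (7,4) [heading=0, draw]
FD 9: (7,4) -> (16,4) [heading=0, draw]
LT 264: heading 0 -> 264
REPEAT 3 [
  -- iteration 1/3 --
  FD 13: (16,4) -> (14.641,-8.929) [heading=264, draw]
  RT 72: heading 264 -> 192
  -- iteration 2/3 --
  FD 13: (14.641,-8.929) -> (1.925,-11.632) [heading=192, draw]
  RT 72: heading 192 -> 120
  -- iteration 3/3 --
  FD 13: (1.925,-11.632) -> (-4.575,-0.373) [heading=120, draw]
  RT 72: heading 120 -> 48
]
RT 140: heading 48 -> 268
RT 45: heading 268 -> 223
LT 120: heading 223 -> 343
LT 90: heading 343 -> 73
Final: pos=(-4.575,-0.373), heading=73, 5 segment(s) drawn

Start position: (-2, 4)
Final position: (-4.575, -0.373)
Distance = 5.075; >= 1e-6 -> NOT closed

Answer: no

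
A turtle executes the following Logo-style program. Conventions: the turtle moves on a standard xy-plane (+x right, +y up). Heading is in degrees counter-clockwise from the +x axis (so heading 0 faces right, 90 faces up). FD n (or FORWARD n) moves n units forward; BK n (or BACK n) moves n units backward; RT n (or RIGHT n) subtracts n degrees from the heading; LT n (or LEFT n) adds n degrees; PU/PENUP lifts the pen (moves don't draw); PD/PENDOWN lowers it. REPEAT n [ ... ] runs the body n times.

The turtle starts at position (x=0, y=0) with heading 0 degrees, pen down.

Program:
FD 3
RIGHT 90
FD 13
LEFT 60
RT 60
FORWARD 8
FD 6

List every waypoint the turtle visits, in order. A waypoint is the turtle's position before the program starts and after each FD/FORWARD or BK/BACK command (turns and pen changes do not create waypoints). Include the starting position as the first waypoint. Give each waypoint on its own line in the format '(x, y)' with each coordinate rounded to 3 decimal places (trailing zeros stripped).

Executing turtle program step by step:
Start: pos=(0,0), heading=0, pen down
FD 3: (0,0) -> (3,0) [heading=0, draw]
RT 90: heading 0 -> 270
FD 13: (3,0) -> (3,-13) [heading=270, draw]
LT 60: heading 270 -> 330
RT 60: heading 330 -> 270
FD 8: (3,-13) -> (3,-21) [heading=270, draw]
FD 6: (3,-21) -> (3,-27) [heading=270, draw]
Final: pos=(3,-27), heading=270, 4 segment(s) drawn
Waypoints (5 total):
(0, 0)
(3, 0)
(3, -13)
(3, -21)
(3, -27)

Answer: (0, 0)
(3, 0)
(3, -13)
(3, -21)
(3, -27)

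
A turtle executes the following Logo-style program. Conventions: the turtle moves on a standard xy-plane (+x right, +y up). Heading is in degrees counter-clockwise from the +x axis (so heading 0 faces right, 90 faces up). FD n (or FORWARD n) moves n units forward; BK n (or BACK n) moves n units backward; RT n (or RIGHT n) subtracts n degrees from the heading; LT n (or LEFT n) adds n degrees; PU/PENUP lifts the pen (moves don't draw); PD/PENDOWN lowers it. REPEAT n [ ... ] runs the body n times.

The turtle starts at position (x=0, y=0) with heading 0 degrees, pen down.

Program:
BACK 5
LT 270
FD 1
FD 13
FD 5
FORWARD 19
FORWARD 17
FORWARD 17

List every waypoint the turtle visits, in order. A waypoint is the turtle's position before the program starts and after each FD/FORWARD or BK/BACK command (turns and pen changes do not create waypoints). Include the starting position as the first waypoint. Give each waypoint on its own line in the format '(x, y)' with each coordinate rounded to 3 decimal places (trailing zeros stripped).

Answer: (0, 0)
(-5, 0)
(-5, -1)
(-5, -14)
(-5, -19)
(-5, -38)
(-5, -55)
(-5, -72)

Derivation:
Executing turtle program step by step:
Start: pos=(0,0), heading=0, pen down
BK 5: (0,0) -> (-5,0) [heading=0, draw]
LT 270: heading 0 -> 270
FD 1: (-5,0) -> (-5,-1) [heading=270, draw]
FD 13: (-5,-1) -> (-5,-14) [heading=270, draw]
FD 5: (-5,-14) -> (-5,-19) [heading=270, draw]
FD 19: (-5,-19) -> (-5,-38) [heading=270, draw]
FD 17: (-5,-38) -> (-5,-55) [heading=270, draw]
FD 17: (-5,-55) -> (-5,-72) [heading=270, draw]
Final: pos=(-5,-72), heading=270, 7 segment(s) drawn
Waypoints (8 total):
(0, 0)
(-5, 0)
(-5, -1)
(-5, -14)
(-5, -19)
(-5, -38)
(-5, -55)
(-5, -72)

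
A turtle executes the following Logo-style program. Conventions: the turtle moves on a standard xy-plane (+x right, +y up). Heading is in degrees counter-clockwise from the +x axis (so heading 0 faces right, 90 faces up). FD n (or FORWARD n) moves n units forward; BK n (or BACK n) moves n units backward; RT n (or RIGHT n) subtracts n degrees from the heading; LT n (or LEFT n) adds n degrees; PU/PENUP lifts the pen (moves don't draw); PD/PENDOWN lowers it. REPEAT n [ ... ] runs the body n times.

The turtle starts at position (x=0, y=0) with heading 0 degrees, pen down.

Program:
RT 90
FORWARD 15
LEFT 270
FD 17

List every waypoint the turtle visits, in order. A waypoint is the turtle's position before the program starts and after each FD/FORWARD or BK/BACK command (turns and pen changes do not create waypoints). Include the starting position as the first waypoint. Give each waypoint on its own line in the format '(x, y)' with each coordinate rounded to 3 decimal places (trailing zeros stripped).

Executing turtle program step by step:
Start: pos=(0,0), heading=0, pen down
RT 90: heading 0 -> 270
FD 15: (0,0) -> (0,-15) [heading=270, draw]
LT 270: heading 270 -> 180
FD 17: (0,-15) -> (-17,-15) [heading=180, draw]
Final: pos=(-17,-15), heading=180, 2 segment(s) drawn
Waypoints (3 total):
(0, 0)
(0, -15)
(-17, -15)

Answer: (0, 0)
(0, -15)
(-17, -15)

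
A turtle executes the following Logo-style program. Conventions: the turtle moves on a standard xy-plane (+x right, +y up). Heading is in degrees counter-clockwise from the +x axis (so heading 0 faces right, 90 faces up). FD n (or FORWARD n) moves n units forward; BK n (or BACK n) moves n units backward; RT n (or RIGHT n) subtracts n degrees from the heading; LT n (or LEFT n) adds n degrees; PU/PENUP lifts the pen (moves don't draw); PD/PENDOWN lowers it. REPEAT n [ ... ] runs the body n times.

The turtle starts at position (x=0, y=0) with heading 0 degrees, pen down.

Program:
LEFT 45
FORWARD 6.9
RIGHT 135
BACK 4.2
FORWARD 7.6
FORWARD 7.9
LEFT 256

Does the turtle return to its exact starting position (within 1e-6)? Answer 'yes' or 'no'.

Executing turtle program step by step:
Start: pos=(0,0), heading=0, pen down
LT 45: heading 0 -> 45
FD 6.9: (0,0) -> (4.879,4.879) [heading=45, draw]
RT 135: heading 45 -> 270
BK 4.2: (4.879,4.879) -> (4.879,9.079) [heading=270, draw]
FD 7.6: (4.879,9.079) -> (4.879,1.479) [heading=270, draw]
FD 7.9: (4.879,1.479) -> (4.879,-6.421) [heading=270, draw]
LT 256: heading 270 -> 166
Final: pos=(4.879,-6.421), heading=166, 4 segment(s) drawn

Start position: (0, 0)
Final position: (4.879, -6.421)
Distance = 8.064; >= 1e-6 -> NOT closed

Answer: no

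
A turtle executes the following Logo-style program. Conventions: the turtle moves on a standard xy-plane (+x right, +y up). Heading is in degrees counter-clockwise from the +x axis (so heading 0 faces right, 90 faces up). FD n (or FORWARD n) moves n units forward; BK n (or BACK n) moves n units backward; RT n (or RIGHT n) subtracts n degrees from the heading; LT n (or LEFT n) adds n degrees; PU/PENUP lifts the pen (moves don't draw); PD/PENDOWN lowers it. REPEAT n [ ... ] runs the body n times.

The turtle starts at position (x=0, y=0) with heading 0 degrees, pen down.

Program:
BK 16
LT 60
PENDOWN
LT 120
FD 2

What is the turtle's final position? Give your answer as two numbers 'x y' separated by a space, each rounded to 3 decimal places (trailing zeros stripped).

Answer: -18 0

Derivation:
Executing turtle program step by step:
Start: pos=(0,0), heading=0, pen down
BK 16: (0,0) -> (-16,0) [heading=0, draw]
LT 60: heading 0 -> 60
PD: pen down
LT 120: heading 60 -> 180
FD 2: (-16,0) -> (-18,0) [heading=180, draw]
Final: pos=(-18,0), heading=180, 2 segment(s) drawn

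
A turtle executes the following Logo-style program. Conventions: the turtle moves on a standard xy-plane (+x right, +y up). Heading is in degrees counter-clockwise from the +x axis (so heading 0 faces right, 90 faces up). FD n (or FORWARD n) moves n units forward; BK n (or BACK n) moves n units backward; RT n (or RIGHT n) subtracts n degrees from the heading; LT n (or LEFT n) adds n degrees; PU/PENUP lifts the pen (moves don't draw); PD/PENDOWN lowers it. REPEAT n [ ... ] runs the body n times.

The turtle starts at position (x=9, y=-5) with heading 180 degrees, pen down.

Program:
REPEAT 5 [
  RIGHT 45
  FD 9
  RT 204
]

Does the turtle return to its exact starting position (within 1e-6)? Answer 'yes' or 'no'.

Executing turtle program step by step:
Start: pos=(9,-5), heading=180, pen down
REPEAT 5 [
  -- iteration 1/5 --
  RT 45: heading 180 -> 135
  FD 9: (9,-5) -> (2.636,1.364) [heading=135, draw]
  RT 204: heading 135 -> 291
  -- iteration 2/5 --
  RT 45: heading 291 -> 246
  FD 9: (2.636,1.364) -> (-1.025,-6.858) [heading=246, draw]
  RT 204: heading 246 -> 42
  -- iteration 3/5 --
  RT 45: heading 42 -> 357
  FD 9: (-1.025,-6.858) -> (7.963,-7.329) [heading=357, draw]
  RT 204: heading 357 -> 153
  -- iteration 4/5 --
  RT 45: heading 153 -> 108
  FD 9: (7.963,-7.329) -> (5.182,1.231) [heading=108, draw]
  RT 204: heading 108 -> 264
  -- iteration 5/5 --
  RT 45: heading 264 -> 219
  FD 9: (5.182,1.231) -> (-1.812,-4.433) [heading=219, draw]
  RT 204: heading 219 -> 15
]
Final: pos=(-1.812,-4.433), heading=15, 5 segment(s) drawn

Start position: (9, -5)
Final position: (-1.812, -4.433)
Distance = 10.827; >= 1e-6 -> NOT closed

Answer: no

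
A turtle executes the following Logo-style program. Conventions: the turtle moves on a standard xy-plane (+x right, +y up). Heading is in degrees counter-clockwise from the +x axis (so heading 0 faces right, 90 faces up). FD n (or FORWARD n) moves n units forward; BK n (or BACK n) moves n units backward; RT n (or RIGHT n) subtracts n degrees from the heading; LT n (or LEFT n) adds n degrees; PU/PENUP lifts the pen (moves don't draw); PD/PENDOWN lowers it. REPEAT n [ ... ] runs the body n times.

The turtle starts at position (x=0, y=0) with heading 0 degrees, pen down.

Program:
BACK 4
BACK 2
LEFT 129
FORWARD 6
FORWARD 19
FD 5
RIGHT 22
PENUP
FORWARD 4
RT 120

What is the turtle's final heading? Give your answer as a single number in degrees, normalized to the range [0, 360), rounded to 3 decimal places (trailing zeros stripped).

Answer: 347

Derivation:
Executing turtle program step by step:
Start: pos=(0,0), heading=0, pen down
BK 4: (0,0) -> (-4,0) [heading=0, draw]
BK 2: (-4,0) -> (-6,0) [heading=0, draw]
LT 129: heading 0 -> 129
FD 6: (-6,0) -> (-9.776,4.663) [heading=129, draw]
FD 19: (-9.776,4.663) -> (-21.733,19.429) [heading=129, draw]
FD 5: (-21.733,19.429) -> (-24.88,23.314) [heading=129, draw]
RT 22: heading 129 -> 107
PU: pen up
FD 4: (-24.88,23.314) -> (-26.049,27.14) [heading=107, move]
RT 120: heading 107 -> 347
Final: pos=(-26.049,27.14), heading=347, 5 segment(s) drawn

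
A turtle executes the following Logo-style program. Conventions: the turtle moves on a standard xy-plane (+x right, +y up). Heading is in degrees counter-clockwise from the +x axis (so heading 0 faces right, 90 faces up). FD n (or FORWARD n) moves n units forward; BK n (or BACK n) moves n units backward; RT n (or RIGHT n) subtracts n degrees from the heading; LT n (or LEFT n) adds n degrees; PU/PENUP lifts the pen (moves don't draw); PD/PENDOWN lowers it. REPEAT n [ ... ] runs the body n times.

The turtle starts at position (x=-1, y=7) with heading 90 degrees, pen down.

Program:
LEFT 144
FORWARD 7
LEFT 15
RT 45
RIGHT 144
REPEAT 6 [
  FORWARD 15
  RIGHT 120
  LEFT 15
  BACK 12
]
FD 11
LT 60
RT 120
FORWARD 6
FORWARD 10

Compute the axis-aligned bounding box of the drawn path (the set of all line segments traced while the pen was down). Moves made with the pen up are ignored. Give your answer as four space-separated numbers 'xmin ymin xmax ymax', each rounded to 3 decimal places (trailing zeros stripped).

Executing turtle program step by step:
Start: pos=(-1,7), heading=90, pen down
LT 144: heading 90 -> 234
FD 7: (-1,7) -> (-5.114,1.337) [heading=234, draw]
LT 15: heading 234 -> 249
RT 45: heading 249 -> 204
RT 144: heading 204 -> 60
REPEAT 6 [
  -- iteration 1/6 --
  FD 15: (-5.114,1.337) -> (2.386,14.327) [heading=60, draw]
  RT 120: heading 60 -> 300
  LT 15: heading 300 -> 315
  BK 12: (2.386,14.327) -> (-6.1,22.813) [heading=315, draw]
  -- iteration 2/6 --
  FD 15: (-6.1,22.813) -> (4.507,12.206) [heading=315, draw]
  RT 120: heading 315 -> 195
  LT 15: heading 195 -> 210
  BK 12: (4.507,12.206) -> (14.899,18.206) [heading=210, draw]
  -- iteration 3/6 --
  FD 15: (14.899,18.206) -> (1.909,10.706) [heading=210, draw]
  RT 120: heading 210 -> 90
  LT 15: heading 90 -> 105
  BK 12: (1.909,10.706) -> (5.015,-0.885) [heading=105, draw]
  -- iteration 4/6 --
  FD 15: (5.015,-0.885) -> (1.132,13.604) [heading=105, draw]
  RT 120: heading 105 -> 345
  LT 15: heading 345 -> 0
  BK 12: (1.132,13.604) -> (-10.868,13.604) [heading=0, draw]
  -- iteration 5/6 --
  FD 15: (-10.868,13.604) -> (4.132,13.604) [heading=0, draw]
  RT 120: heading 0 -> 240
  LT 15: heading 240 -> 255
  BK 12: (4.132,13.604) -> (7.238,25.195) [heading=255, draw]
  -- iteration 6/6 --
  FD 15: (7.238,25.195) -> (3.356,10.706) [heading=255, draw]
  RT 120: heading 255 -> 135
  LT 15: heading 135 -> 150
  BK 12: (3.356,10.706) -> (13.748,4.706) [heading=150, draw]
]
FD 11: (13.748,4.706) -> (4.222,10.206) [heading=150, draw]
LT 60: heading 150 -> 210
RT 120: heading 210 -> 90
FD 6: (4.222,10.206) -> (4.222,16.206) [heading=90, draw]
FD 10: (4.222,16.206) -> (4.222,26.206) [heading=90, draw]
Final: pos=(4.222,26.206), heading=90, 16 segment(s) drawn

Segment endpoints: x in {-10.868, -6.1, -5.114, -1, 1.132, 1.909, 2.386, 3.356, 4.132, 4.222, 4.222, 4.222, 4.507, 5.015, 7.238, 13.748, 14.899}, y in {-0.885, 1.337, 4.706, 7, 10.206, 10.706, 10.706, 12.206, 13.604, 13.604, 14.327, 16.206, 18.206, 22.813, 25.195, 26.206}
xmin=-10.868, ymin=-0.885, xmax=14.899, ymax=26.206

Answer: -10.868 -0.885 14.899 26.206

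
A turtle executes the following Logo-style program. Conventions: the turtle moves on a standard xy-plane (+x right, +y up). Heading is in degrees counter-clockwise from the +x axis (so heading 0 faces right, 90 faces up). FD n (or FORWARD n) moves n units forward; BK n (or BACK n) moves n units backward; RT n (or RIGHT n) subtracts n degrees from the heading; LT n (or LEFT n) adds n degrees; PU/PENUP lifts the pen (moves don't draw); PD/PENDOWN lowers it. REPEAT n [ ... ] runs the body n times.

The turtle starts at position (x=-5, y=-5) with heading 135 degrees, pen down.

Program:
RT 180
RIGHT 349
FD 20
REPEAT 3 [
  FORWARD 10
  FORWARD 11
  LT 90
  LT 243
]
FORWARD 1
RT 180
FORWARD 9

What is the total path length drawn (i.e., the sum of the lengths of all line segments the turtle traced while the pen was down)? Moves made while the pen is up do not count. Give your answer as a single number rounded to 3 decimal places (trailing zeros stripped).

Answer: 93

Derivation:
Executing turtle program step by step:
Start: pos=(-5,-5), heading=135, pen down
RT 180: heading 135 -> 315
RT 349: heading 315 -> 326
FD 20: (-5,-5) -> (11.581,-16.184) [heading=326, draw]
REPEAT 3 [
  -- iteration 1/3 --
  FD 10: (11.581,-16.184) -> (19.871,-21.776) [heading=326, draw]
  FD 11: (19.871,-21.776) -> (28.991,-27.927) [heading=326, draw]
  LT 90: heading 326 -> 56
  LT 243: heading 56 -> 299
  -- iteration 2/3 --
  FD 10: (28.991,-27.927) -> (33.839,-36.673) [heading=299, draw]
  FD 11: (33.839,-36.673) -> (39.172,-46.294) [heading=299, draw]
  LT 90: heading 299 -> 29
  LT 243: heading 29 -> 272
  -- iteration 3/3 --
  FD 10: (39.172,-46.294) -> (39.521,-56.288) [heading=272, draw]
  FD 11: (39.521,-56.288) -> (39.904,-67.281) [heading=272, draw]
  LT 90: heading 272 -> 2
  LT 243: heading 2 -> 245
]
FD 1: (39.904,-67.281) -> (39.482,-68.187) [heading=245, draw]
RT 180: heading 245 -> 65
FD 9: (39.482,-68.187) -> (43.285,-60.031) [heading=65, draw]
Final: pos=(43.285,-60.031), heading=65, 9 segment(s) drawn

Segment lengths:
  seg 1: (-5,-5) -> (11.581,-16.184), length = 20
  seg 2: (11.581,-16.184) -> (19.871,-21.776), length = 10
  seg 3: (19.871,-21.776) -> (28.991,-27.927), length = 11
  seg 4: (28.991,-27.927) -> (33.839,-36.673), length = 10
  seg 5: (33.839,-36.673) -> (39.172,-46.294), length = 11
  seg 6: (39.172,-46.294) -> (39.521,-56.288), length = 10
  seg 7: (39.521,-56.288) -> (39.904,-67.281), length = 11
  seg 8: (39.904,-67.281) -> (39.482,-68.187), length = 1
  seg 9: (39.482,-68.187) -> (43.285,-60.031), length = 9
Total = 93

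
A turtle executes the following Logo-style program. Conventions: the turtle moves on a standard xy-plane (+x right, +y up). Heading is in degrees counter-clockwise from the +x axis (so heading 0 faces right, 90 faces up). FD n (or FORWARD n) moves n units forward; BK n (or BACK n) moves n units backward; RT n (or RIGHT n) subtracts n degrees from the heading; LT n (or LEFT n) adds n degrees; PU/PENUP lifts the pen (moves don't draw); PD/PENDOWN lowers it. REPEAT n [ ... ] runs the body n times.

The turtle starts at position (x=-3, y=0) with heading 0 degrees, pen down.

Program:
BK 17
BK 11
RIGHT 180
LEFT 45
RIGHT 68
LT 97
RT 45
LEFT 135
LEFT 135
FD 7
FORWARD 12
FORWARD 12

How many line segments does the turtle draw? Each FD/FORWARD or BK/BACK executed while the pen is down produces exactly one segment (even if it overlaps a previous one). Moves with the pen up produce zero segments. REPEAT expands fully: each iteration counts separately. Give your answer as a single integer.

Executing turtle program step by step:
Start: pos=(-3,0), heading=0, pen down
BK 17: (-3,0) -> (-20,0) [heading=0, draw]
BK 11: (-20,0) -> (-31,0) [heading=0, draw]
RT 180: heading 0 -> 180
LT 45: heading 180 -> 225
RT 68: heading 225 -> 157
LT 97: heading 157 -> 254
RT 45: heading 254 -> 209
LT 135: heading 209 -> 344
LT 135: heading 344 -> 119
FD 7: (-31,0) -> (-34.394,6.122) [heading=119, draw]
FD 12: (-34.394,6.122) -> (-40.211,16.618) [heading=119, draw]
FD 12: (-40.211,16.618) -> (-46.029,27.113) [heading=119, draw]
Final: pos=(-46.029,27.113), heading=119, 5 segment(s) drawn
Segments drawn: 5

Answer: 5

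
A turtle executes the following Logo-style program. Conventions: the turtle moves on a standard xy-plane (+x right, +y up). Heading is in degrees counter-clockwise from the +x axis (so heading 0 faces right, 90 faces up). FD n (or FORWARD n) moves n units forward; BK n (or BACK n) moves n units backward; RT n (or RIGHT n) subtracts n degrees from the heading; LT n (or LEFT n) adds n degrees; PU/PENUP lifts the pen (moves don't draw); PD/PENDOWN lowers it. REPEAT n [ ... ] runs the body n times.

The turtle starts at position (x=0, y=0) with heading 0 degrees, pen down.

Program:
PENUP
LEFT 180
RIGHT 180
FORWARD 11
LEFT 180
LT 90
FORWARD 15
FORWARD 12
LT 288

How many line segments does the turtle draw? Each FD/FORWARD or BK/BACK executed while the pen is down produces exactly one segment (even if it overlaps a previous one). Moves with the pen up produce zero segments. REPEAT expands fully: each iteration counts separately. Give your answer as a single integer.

Executing turtle program step by step:
Start: pos=(0,0), heading=0, pen down
PU: pen up
LT 180: heading 0 -> 180
RT 180: heading 180 -> 0
FD 11: (0,0) -> (11,0) [heading=0, move]
LT 180: heading 0 -> 180
LT 90: heading 180 -> 270
FD 15: (11,0) -> (11,-15) [heading=270, move]
FD 12: (11,-15) -> (11,-27) [heading=270, move]
LT 288: heading 270 -> 198
Final: pos=(11,-27), heading=198, 0 segment(s) drawn
Segments drawn: 0

Answer: 0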